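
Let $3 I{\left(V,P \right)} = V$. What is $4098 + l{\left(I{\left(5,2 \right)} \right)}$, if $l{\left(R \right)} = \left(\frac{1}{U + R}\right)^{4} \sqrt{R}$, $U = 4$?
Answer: $4098 + \frac{27 \sqrt{15}}{83521} \approx 4098.0$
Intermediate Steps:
$I{\left(V,P \right)} = \frac{V}{3}$
$l{\left(R \right)} = \frac{\sqrt{R}}{\left(4 + R\right)^{4}}$ ($l{\left(R \right)} = \left(\frac{1}{4 + R}\right)^{4} \sqrt{R} = \frac{\sqrt{R}}{\left(4 + R\right)^{4}}$)
$4098 + l{\left(I{\left(5,2 \right)} \right)} = 4098 + \frac{\sqrt{\frac{1}{3} \cdot 5}}{\left(4 + \frac{1}{3} \cdot 5\right)^{4}} = 4098 + \frac{\sqrt{\frac{5}{3}}}{\left(4 + \frac{5}{3}\right)^{4}} = 4098 + \frac{\frac{1}{3} \sqrt{15}}{\frac{83521}{81}} = 4098 + \frac{\sqrt{15}}{3} \cdot \frac{81}{83521} = 4098 + \frac{27 \sqrt{15}}{83521}$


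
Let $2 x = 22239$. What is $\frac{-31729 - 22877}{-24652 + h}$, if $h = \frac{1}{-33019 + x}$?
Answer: $\frac{62939163}{28414025} \approx 2.2151$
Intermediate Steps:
$x = \frac{22239}{2}$ ($x = \frac{1}{2} \cdot 22239 = \frac{22239}{2} \approx 11120.0$)
$h = - \frac{2}{43799}$ ($h = \frac{1}{-33019 + \frac{22239}{2}} = \frac{1}{- \frac{43799}{2}} = - \frac{2}{43799} \approx -4.5663 \cdot 10^{-5}$)
$\frac{-31729 - 22877}{-24652 + h} = \frac{-31729 - 22877}{-24652 - \frac{2}{43799}} = - \frac{54606}{- \frac{1079732950}{43799}} = \left(-54606\right) \left(- \frac{43799}{1079732950}\right) = \frac{62939163}{28414025}$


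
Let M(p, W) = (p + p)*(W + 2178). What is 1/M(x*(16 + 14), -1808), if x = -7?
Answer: -1/155400 ≈ -6.4350e-6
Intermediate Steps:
M(p, W) = 2*p*(2178 + W) (M(p, W) = (2*p)*(2178 + W) = 2*p*(2178 + W))
1/M(x*(16 + 14), -1808) = 1/(2*(-7*(16 + 14))*(2178 - 1808)) = 1/(2*(-7*30)*370) = 1/(2*(-210)*370) = 1/(-155400) = -1/155400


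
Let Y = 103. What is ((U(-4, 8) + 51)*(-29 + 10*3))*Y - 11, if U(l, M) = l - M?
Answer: 4006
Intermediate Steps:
((U(-4, 8) + 51)*(-29 + 10*3))*Y - 11 = (((-4 - 1*8) + 51)*(-29 + 10*3))*103 - 11 = (((-4 - 8) + 51)*(-29 + 30))*103 - 11 = ((-12 + 51)*1)*103 - 11 = (39*1)*103 - 11 = 39*103 - 11 = 4017 - 11 = 4006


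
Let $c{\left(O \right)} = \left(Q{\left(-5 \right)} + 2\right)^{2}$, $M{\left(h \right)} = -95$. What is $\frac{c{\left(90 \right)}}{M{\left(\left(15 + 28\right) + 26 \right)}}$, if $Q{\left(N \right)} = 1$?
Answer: $- \frac{9}{95} \approx -0.094737$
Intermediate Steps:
$c{\left(O \right)} = 9$ ($c{\left(O \right)} = \left(1 + 2\right)^{2} = 3^{2} = 9$)
$\frac{c{\left(90 \right)}}{M{\left(\left(15 + 28\right) + 26 \right)}} = \frac{9}{-95} = 9 \left(- \frac{1}{95}\right) = - \frac{9}{95}$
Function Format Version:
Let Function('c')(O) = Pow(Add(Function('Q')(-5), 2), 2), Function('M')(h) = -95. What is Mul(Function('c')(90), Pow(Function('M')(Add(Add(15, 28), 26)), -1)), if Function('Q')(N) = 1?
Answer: Rational(-9, 95) ≈ -0.094737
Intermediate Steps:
Function('c')(O) = 9 (Function('c')(O) = Pow(Add(1, 2), 2) = Pow(3, 2) = 9)
Mul(Function('c')(90), Pow(Function('M')(Add(Add(15, 28), 26)), -1)) = Mul(9, Pow(-95, -1)) = Mul(9, Rational(-1, 95)) = Rational(-9, 95)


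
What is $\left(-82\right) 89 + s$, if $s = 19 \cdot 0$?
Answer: $-7298$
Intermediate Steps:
$s = 0$
$\left(-82\right) 89 + s = \left(-82\right) 89 + 0 = -7298 + 0 = -7298$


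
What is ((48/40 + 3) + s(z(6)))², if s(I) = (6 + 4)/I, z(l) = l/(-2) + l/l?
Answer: 16/25 ≈ 0.64000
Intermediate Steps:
z(l) = 1 - l/2 (z(l) = l*(-½) + 1 = -l/2 + 1 = 1 - l/2)
s(I) = 10/I
((48/40 + 3) + s(z(6)))² = ((48/40 + 3) + 10/(1 - ½*6))² = ((48*(1/40) + 3) + 10/(1 - 3))² = ((6/5 + 3) + 10/(-2))² = (21/5 + 10*(-½))² = (21/5 - 5)² = (-⅘)² = 16/25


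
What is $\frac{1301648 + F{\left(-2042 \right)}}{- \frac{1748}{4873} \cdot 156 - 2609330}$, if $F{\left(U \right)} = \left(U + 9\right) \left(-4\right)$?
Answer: $- \frac{3191278970}{6357768889} \approx -0.50195$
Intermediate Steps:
$F{\left(U \right)} = -36 - 4 U$ ($F{\left(U \right)} = \left(9 + U\right) \left(-4\right) = -36 - 4 U$)
$\frac{1301648 + F{\left(-2042 \right)}}{- \frac{1748}{4873} \cdot 156 - 2609330} = \frac{1301648 - -8132}{- \frac{1748}{4873} \cdot 156 - 2609330} = \frac{1301648 + \left(-36 + 8168\right)}{\left(-1748\right) \frac{1}{4873} \cdot 156 - 2609330} = \frac{1301648 + 8132}{\left(- \frac{1748}{4873}\right) 156 - 2609330} = \frac{1309780}{- \frac{272688}{4873} - 2609330} = \frac{1309780}{- \frac{12715537778}{4873}} = 1309780 \left(- \frac{4873}{12715537778}\right) = - \frac{3191278970}{6357768889}$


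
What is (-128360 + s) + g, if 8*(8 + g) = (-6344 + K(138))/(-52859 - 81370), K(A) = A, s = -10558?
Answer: -74591589113/536916 ≈ -1.3893e+5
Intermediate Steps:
g = -4292225/536916 (g = -8 + ((-6344 + 138)/(-52859 - 81370))/8 = -8 + (-6206/(-134229))/8 = -8 + (-6206*(-1/134229))/8 = -8 + (⅛)*(6206/134229) = -8 + 3103/536916 = -4292225/536916 ≈ -7.9942)
(-128360 + s) + g = (-128360 - 10558) - 4292225/536916 = -138918 - 4292225/536916 = -74591589113/536916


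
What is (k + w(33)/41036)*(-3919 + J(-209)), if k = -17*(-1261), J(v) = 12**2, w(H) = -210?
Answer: -1660412085275/20518 ≈ -8.0925e+7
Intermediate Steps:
J(v) = 144
k = 21437
(k + w(33)/41036)*(-3919 + J(-209)) = (21437 - 210/41036)*(-3919 + 144) = (21437 - 210*1/41036)*(-3775) = (21437 - 105/20518)*(-3775) = (439844261/20518)*(-3775) = -1660412085275/20518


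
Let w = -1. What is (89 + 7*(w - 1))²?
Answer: 5625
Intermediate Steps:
(89 + 7*(w - 1))² = (89 + 7*(-1 - 1))² = (89 + 7*(-2))² = (89 - 14)² = 75² = 5625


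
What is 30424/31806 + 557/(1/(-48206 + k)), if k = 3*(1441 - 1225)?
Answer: -421267369606/15903 ≈ -2.6490e+7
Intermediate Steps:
k = 648 (k = 3*216 = 648)
30424/31806 + 557/(1/(-48206 + k)) = 30424/31806 + 557/(1/(-48206 + 648)) = 30424*(1/31806) + 557/(1/(-47558)) = 15212/15903 + 557/(-1/47558) = 15212/15903 + 557*(-47558) = 15212/15903 - 26489806 = -421267369606/15903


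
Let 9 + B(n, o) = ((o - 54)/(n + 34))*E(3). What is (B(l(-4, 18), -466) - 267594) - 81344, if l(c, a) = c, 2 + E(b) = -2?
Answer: -1046633/3 ≈ -3.4888e+5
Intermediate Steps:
E(b) = -4 (E(b) = -2 - 2 = -4)
B(n, o) = -9 - 4*(-54 + o)/(34 + n) (B(n, o) = -9 + ((o - 54)/(n + 34))*(-4) = -9 + ((-54 + o)/(34 + n))*(-4) = -9 - 4*(-54 + o)/(34 + n))
(B(l(-4, 18), -466) - 267594) - 81344 = ((-90 - 9*(-4) - 4*(-466))/(34 - 4) - 267594) - 81344 = ((-90 + 36 + 1864)/30 - 267594) - 81344 = ((1/30)*1810 - 267594) - 81344 = (181/3 - 267594) - 81344 = -802601/3 - 81344 = -1046633/3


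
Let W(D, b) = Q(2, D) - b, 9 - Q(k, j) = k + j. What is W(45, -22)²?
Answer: 256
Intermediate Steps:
Q(k, j) = 9 - j - k (Q(k, j) = 9 - (k + j) = 9 - (j + k) = 9 + (-j - k) = 9 - j - k)
W(D, b) = 7 - D - b (W(D, b) = (9 - D - 1*2) - b = (9 - D - 2) - b = (7 - D) - b = 7 - D - b)
W(45, -22)² = (7 - 1*45 - 1*(-22))² = (7 - 45 + 22)² = (-16)² = 256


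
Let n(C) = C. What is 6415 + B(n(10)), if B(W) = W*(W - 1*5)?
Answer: 6465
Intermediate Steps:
B(W) = W*(-5 + W) (B(W) = W*(W - 5) = W*(-5 + W))
6415 + B(n(10)) = 6415 + 10*(-5 + 10) = 6415 + 10*5 = 6415 + 50 = 6465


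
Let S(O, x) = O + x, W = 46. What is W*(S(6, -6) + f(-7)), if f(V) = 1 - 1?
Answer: 0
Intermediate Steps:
f(V) = 0
W*(S(6, -6) + f(-7)) = 46*((6 - 6) + 0) = 46*(0 + 0) = 46*0 = 0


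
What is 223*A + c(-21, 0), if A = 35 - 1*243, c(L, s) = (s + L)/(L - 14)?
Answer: -231917/5 ≈ -46383.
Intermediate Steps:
c(L, s) = (L + s)/(-14 + L)
A = -208 (A = 35 - 243 = -208)
223*A + c(-21, 0) = 223*(-208) + (-21 + 0)/(-14 - 21) = -46384 - 21/(-35) = -46384 - 1/35*(-21) = -46384 + ⅗ = -231917/5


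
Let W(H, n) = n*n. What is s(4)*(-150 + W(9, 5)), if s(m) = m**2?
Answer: -2000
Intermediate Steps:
W(H, n) = n**2
s(4)*(-150 + W(9, 5)) = 4**2*(-150 + 5**2) = 16*(-150 + 25) = 16*(-125) = -2000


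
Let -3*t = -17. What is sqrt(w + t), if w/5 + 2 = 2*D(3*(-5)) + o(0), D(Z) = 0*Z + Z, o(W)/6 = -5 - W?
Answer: I*sqrt(2739)/3 ≈ 17.445*I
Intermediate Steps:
o(W) = -30 - 6*W (o(W) = 6*(-5 - W) = -30 - 6*W)
t = 17/3 (t = -1/3*(-17) = 17/3 ≈ 5.6667)
D(Z) = Z (D(Z) = 0 + Z = Z)
w = -310 (w = -10 + 5*(2*(3*(-5)) + (-30 - 6*0)) = -10 + 5*(2*(-15) + (-30 + 0)) = -10 + 5*(-30 - 30) = -10 + 5*(-60) = -10 - 300 = -310)
sqrt(w + t) = sqrt(-310 + 17/3) = sqrt(-913/3) = I*sqrt(2739)/3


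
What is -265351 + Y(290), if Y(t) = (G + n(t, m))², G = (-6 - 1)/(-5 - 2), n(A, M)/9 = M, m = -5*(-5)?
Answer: -214275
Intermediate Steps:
m = 25
n(A, M) = 9*M
G = 1 (G = -7/(-7) = -7*(-⅐) = 1)
Y(t) = 51076 (Y(t) = (1 + 9*25)² = (1 + 225)² = 226² = 51076)
-265351 + Y(290) = -265351 + 51076 = -214275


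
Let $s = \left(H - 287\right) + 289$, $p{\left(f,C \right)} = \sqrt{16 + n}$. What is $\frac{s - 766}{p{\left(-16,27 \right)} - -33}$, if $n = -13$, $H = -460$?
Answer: $- \frac{6732}{181} + \frac{204 \sqrt{3}}{181} \approx -35.241$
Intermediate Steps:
$p{\left(f,C \right)} = \sqrt{3}$ ($p{\left(f,C \right)} = \sqrt{16 - 13} = \sqrt{3}$)
$s = -458$ ($s = \left(-460 - 287\right) + 289 = -747 + 289 = -458$)
$\frac{s - 766}{p{\left(-16,27 \right)} - -33} = \frac{-458 - 766}{\sqrt{3} - -33} = \frac{1}{\sqrt{3} + \left(36 - 3\right)} \left(-1224\right) = \frac{1}{\sqrt{3} + 33} \left(-1224\right) = \frac{1}{33 + \sqrt{3}} \left(-1224\right) = - \frac{1224}{33 + \sqrt{3}}$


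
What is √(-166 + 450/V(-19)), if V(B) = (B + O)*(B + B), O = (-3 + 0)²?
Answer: I*√237994/38 ≈ 12.838*I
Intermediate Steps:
O = 9 (O = (-3)² = 9)
V(B) = 2*B*(9 + B) (V(B) = (B + 9)*(B + B) = (9 + B)*(2*B) = 2*B*(9 + B))
√(-166 + 450/V(-19)) = √(-166 + 450/((2*(-19)*(9 - 19)))) = √(-166 + 450/((2*(-19)*(-10)))) = √(-166 + 450/380) = √(-166 + 450*(1/380)) = √(-166 + 45/38) = √(-6263/38) = I*√237994/38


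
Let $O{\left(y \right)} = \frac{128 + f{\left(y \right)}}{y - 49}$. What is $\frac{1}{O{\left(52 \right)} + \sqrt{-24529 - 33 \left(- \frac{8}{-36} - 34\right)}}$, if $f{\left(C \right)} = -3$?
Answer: $\frac{375}{226354} - \frac{3 i \sqrt{210729}}{226354} \approx 0.0016567 - 0.0060841 i$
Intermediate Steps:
$O{\left(y \right)} = \frac{125}{-49 + y}$ ($O{\left(y \right)} = \frac{128 - 3}{y - 49} = \frac{125}{-49 + y}$)
$\frac{1}{O{\left(52 \right)} + \sqrt{-24529 - 33 \left(- \frac{8}{-36} - 34\right)}} = \frac{1}{\frac{125}{-49 + 52} + \sqrt{-24529 - 33 \left(- \frac{8}{-36} - 34\right)}} = \frac{1}{\frac{125}{3} + \sqrt{-24529 - 33 \left(\left(-8\right) \left(- \frac{1}{36}\right) - 34\right)}} = \frac{1}{125 \cdot \frac{1}{3} + \sqrt{-24529 - 33 \left(\frac{2}{9} - 34\right)}} = \frac{1}{\frac{125}{3} + \sqrt{-24529 - - \frac{3344}{3}}} = \frac{1}{\frac{125}{3} + \sqrt{-24529 + \frac{3344}{3}}} = \frac{1}{\frac{125}{3} + \sqrt{- \frac{70243}{3}}} = \frac{1}{\frac{125}{3} + \frac{i \sqrt{210729}}{3}}$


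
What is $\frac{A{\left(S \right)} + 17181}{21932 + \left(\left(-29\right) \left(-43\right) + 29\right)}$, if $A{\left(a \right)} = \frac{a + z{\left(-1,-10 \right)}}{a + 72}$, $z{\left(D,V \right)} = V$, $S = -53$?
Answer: $\frac{13599}{18373} \approx 0.74016$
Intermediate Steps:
$A{\left(a \right)} = \frac{-10 + a}{72 + a}$ ($A{\left(a \right)} = \frac{a - 10}{a + 72} = \frac{-10 + a}{72 + a}$)
$\frac{A{\left(S \right)} + 17181}{21932 + \left(\left(-29\right) \left(-43\right) + 29\right)} = \frac{\frac{-10 - 53}{72 - 53} + 17181}{21932 + \left(\left(-29\right) \left(-43\right) + 29\right)} = \frac{\frac{1}{19} \left(-63\right) + 17181}{21932 + \left(1247 + 29\right)} = \frac{\frac{1}{19} \left(-63\right) + 17181}{21932 + 1276} = \frac{- \frac{63}{19} + 17181}{23208} = \frac{326376}{19} \cdot \frac{1}{23208} = \frac{13599}{18373}$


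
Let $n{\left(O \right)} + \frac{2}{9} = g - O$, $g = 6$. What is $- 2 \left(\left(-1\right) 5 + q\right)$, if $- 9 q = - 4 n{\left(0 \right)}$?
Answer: $\frac{394}{81} \approx 4.8642$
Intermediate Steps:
$n{\left(O \right)} = \frac{52}{9} - O$ ($n{\left(O \right)} = - \frac{2}{9} - \left(-6 + O\right) = \frac{52}{9} - O$)
$q = \frac{208}{81}$ ($q = - \frac{\left(-4\right) \left(\frac{52}{9} - 0\right)}{9} = - \frac{\left(-4\right) \left(\frac{52}{9} + 0\right)}{9} = - \frac{\left(-4\right) \frac{52}{9}}{9} = \left(- \frac{1}{9}\right) \left(- \frac{208}{9}\right) = \frac{208}{81} \approx 2.5679$)
$- 2 \left(\left(-1\right) 5 + q\right) = - 2 \left(\left(-1\right) 5 + \frac{208}{81}\right) = - 2 \left(-5 + \frac{208}{81}\right) = \left(-2\right) \left(- \frac{197}{81}\right) = \frac{394}{81}$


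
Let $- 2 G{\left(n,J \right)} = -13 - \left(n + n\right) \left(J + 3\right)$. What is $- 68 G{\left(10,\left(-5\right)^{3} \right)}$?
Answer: $82518$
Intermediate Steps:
$G{\left(n,J \right)} = \frac{13}{2} + n \left(3 + J\right)$ ($G{\left(n,J \right)} = - \frac{-13 - \left(n + n\right) \left(J + 3\right)}{2} = - \frac{-13 - 2 n \left(3 + J\right)}{2} = \frac{13}{2} + n \left(3 + J\right)$)
$- 68 G{\left(10,\left(-5\right)^{3} \right)} = - 68 \left(\frac{13}{2} + 3 \cdot 10 + \left(-5\right)^{3} \cdot 10\right) = - 68 \left(\frac{13}{2} + 30 - 1250\right) = \left(-68\right) \left(- \frac{2427}{2}\right) = 82518$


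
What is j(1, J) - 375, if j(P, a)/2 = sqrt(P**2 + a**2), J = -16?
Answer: -375 + 2*sqrt(257) ≈ -342.94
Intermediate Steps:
j(P, a) = 2*sqrt(P**2 + a**2)
j(1, J) - 375 = 2*sqrt(1**2 + (-16)**2) - 375 = 2*sqrt(1 + 256) - 375 = 2*sqrt(257) - 375 = -375 + 2*sqrt(257)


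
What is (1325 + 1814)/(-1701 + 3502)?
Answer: 3139/1801 ≈ 1.7429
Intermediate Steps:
(1325 + 1814)/(-1701 + 3502) = 3139/1801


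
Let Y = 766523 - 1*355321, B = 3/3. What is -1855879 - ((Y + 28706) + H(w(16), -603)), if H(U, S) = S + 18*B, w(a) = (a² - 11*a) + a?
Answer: -2295202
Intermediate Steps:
w(a) = a² - 10*a
B = 1 (B = 3*(⅓) = 1)
Y = 411202 (Y = 766523 - 355321 = 411202)
H(U, S) = 18 + S (H(U, S) = S + 18*1 = S + 18 = 18 + S)
-1855879 - ((Y + 28706) + H(w(16), -603)) = -1855879 - ((411202 + 28706) + (18 - 603)) = -1855879 - (439908 - 585) = -1855879 - 1*439323 = -1855879 - 439323 = -2295202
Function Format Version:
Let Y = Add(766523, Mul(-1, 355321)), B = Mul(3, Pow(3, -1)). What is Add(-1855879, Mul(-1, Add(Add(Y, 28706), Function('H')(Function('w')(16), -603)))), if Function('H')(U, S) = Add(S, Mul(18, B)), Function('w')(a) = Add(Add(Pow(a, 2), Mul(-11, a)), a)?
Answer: -2295202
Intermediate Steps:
Function('w')(a) = Add(Pow(a, 2), Mul(-10, a))
B = 1 (B = Mul(3, Rational(1, 3)) = 1)
Y = 411202 (Y = Add(766523, -355321) = 411202)
Function('H')(U, S) = Add(18, S) (Function('H')(U, S) = Add(S, Mul(18, 1)) = Add(S, 18) = Add(18, S))
Add(-1855879, Mul(-1, Add(Add(Y, 28706), Function('H')(Function('w')(16), -603)))) = Add(-1855879, Mul(-1, Add(Add(411202, 28706), Add(18, -603)))) = Add(-1855879, Mul(-1, Add(439908, -585))) = Add(-1855879, Mul(-1, 439323)) = Add(-1855879, -439323) = -2295202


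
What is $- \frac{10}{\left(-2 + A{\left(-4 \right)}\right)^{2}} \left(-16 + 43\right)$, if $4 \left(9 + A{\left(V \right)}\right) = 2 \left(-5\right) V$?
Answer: $-270$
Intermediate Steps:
$A{\left(V \right)} = -9 - \frac{5 V}{2}$ ($A{\left(V \right)} = -9 + \frac{2 \left(-5\right) V}{4} = -9 + \frac{\left(-10\right) V}{4} = -9 - \frac{5 V}{2}$)
$- \frac{10}{\left(-2 + A{\left(-4 \right)}\right)^{2}} \left(-16 + 43\right) = - \frac{10}{\left(-2 - -1\right)^{2}} \left(-16 + 43\right) = - \frac{10}{\left(-2 + \left(-9 + 10\right)\right)^{2}} \cdot 27 = - \frac{10}{\left(-2 + 1\right)^{2}} \cdot 27 = - \frac{10}{\left(-1\right)^{2}} \cdot 27 = - \frac{10}{1} \cdot 27 = \left(-10\right) 1 \cdot 27 = \left(-10\right) 27 = -270$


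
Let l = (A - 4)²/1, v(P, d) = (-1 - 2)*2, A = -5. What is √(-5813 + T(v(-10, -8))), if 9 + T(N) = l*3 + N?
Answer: I*√5585 ≈ 74.733*I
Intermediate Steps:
v(P, d) = -6 (v(P, d) = -3*2 = -6)
l = 81 (l = (-5 - 4)²/1 = (-9)²*1 = 81*1 = 81)
T(N) = 234 + N (T(N) = -9 + (81*3 + N) = -9 + (243 + N) = 234 + N)
√(-5813 + T(v(-10, -8))) = √(-5813 + (234 - 6)) = √(-5813 + 228) = √(-5585) = I*√5585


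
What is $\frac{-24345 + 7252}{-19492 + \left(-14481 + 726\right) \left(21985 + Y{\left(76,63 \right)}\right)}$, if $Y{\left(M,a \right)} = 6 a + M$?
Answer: $\frac{17093}{308667937} \approx 5.5377 \cdot 10^{-5}$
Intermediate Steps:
$Y{\left(M,a \right)} = M + 6 a$
$\frac{-24345 + 7252}{-19492 + \left(-14481 + 726\right) \left(21985 + Y{\left(76,63 \right)}\right)} = \frac{-24345 + 7252}{-19492 + \left(-14481 + 726\right) \left(21985 + \left(76 + 6 \cdot 63\right)\right)} = - \frac{17093}{-19492 - 13755 \left(21985 + \left(76 + 378\right)\right)} = - \frac{17093}{-19492 - 13755 \left(21985 + 454\right)} = - \frac{17093}{-19492 - 308648445} = - \frac{17093}{-308667937} = \left(-17093\right) \left(- \frac{1}{308667937}\right) = \frac{17093}{308667937}$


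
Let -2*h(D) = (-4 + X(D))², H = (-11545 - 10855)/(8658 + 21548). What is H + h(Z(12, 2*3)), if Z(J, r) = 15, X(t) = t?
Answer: -1849863/30206 ≈ -61.242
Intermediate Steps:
H = -11200/15103 (H = -22400/30206 = -22400*1/30206 = -11200/15103 ≈ -0.74157)
h(D) = -(-4 + D)²/2
H + h(Z(12, 2*3)) = -11200/15103 - (-4 + 15)²/2 = -11200/15103 - ½*11² = -11200/15103 - ½*121 = -11200/15103 - 121/2 = -1849863/30206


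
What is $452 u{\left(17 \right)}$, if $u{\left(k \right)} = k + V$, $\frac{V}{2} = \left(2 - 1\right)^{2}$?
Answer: $8588$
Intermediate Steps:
$V = 2$ ($V = 2 \left(2 - 1\right)^{2} = 2 \cdot 1^{2} = 2 \cdot 1 = 2$)
$u{\left(k \right)} = 2 + k$ ($u{\left(k \right)} = k + 2 = 2 + k$)
$452 u{\left(17 \right)} = 452 \left(2 + 17\right) = 452 \cdot 19 = 8588$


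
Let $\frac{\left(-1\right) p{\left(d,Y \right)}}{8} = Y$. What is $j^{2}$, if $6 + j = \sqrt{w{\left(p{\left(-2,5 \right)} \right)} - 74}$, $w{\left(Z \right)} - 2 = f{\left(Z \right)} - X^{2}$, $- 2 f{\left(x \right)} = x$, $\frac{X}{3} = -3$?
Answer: $\left(6 - i \sqrt{133}\right)^{2} \approx -97.0 - 138.39 i$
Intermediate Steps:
$X = -9$ ($X = 3 \left(-3\right) = -9$)
$p{\left(d,Y \right)} = - 8 Y$
$f{\left(x \right)} = - \frac{x}{2}$
$w{\left(Z \right)} = -79 - \frac{Z}{2}$ ($w{\left(Z \right)} = 2 - \left(81 + \frac{Z}{2}\right) = -79 - \frac{Z}{2}$)
$j = -6 + i \sqrt{133}$ ($j = -6 + \sqrt{\left(-79 - \frac{\left(-8\right) 5}{2}\right) - 74} = -6 + \sqrt{\left(-79 - -20\right) - 74} = -6 + \sqrt{\left(-79 + 20\right) - 74} = -6 + \sqrt{-59 - 74} = -6 + \sqrt{-133} = -6 + i \sqrt{133} \approx -6.0 + 11.533 i$)
$j^{2} = \left(-6 + i \sqrt{133}\right)^{2}$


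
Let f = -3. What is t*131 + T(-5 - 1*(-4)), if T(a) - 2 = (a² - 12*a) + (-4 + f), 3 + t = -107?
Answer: -14402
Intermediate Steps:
t = -110 (t = -3 - 107 = -110)
T(a) = -5 + a² - 12*a (T(a) = 2 + ((a² - 12*a) + (-4 - 3)) = 2 + ((a² - 12*a) - 7) = 2 + (-7 + a² - 12*a) = -5 + a² - 12*a)
t*131 + T(-5 - 1*(-4)) = -110*131 + (-5 + (-5 - 1*(-4))² - 12*(-5 - 1*(-4))) = -14410 + (-5 + (-5 + 4)² - 12*(-5 + 4)) = -14410 + (-5 + (-1)² - 12*(-1)) = -14410 + (-5 + 1 + 12) = -14410 + 8 = -14402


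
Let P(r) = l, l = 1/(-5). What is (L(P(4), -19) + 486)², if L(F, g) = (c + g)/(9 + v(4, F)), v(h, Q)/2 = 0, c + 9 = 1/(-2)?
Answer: 8392609/36 ≈ 2.3313e+5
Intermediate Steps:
c = -19/2 (c = -9 + 1/(-2) = -9 - ½ = -19/2 ≈ -9.5000)
v(h, Q) = 0 (v(h, Q) = 2*0 = 0)
l = -⅕ ≈ -0.20000
P(r) = -⅕
L(F, g) = -19/18 + g/9 (L(F, g) = (-19/2 + g)/(9 + 0) = (-19/2 + g)/9 = (-19/2 + g)*(⅑) = -19/18 + g/9)
(L(P(4), -19) + 486)² = ((-19/18 + (⅑)*(-19)) + 486)² = ((-19/18 - 19/9) + 486)² = (-19/6 + 486)² = (2897/6)² = 8392609/36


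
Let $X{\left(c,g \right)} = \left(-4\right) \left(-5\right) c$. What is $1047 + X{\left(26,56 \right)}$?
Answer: $1567$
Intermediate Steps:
$X{\left(c,g \right)} = 20 c$
$1047 + X{\left(26,56 \right)} = 1047 + 20 \cdot 26 = 1047 + 520 = 1567$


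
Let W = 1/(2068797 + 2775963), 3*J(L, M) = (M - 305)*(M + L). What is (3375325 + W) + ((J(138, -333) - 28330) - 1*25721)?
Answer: 16291687621441/4844760 ≈ 3.3627e+6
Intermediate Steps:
J(L, M) = (-305 + M)*(L + M)/3 (J(L, M) = ((M - 305)*(M + L))/3 = ((-305 + M)*(L + M))/3 = (-305 + M)*(L + M)/3)
W = 1/4844760 ≈ 2.0641e-7
(3375325 + W) + ((J(138, -333) - 28330) - 1*25721) = (3375325 + 1/4844760) + (((-305/3*138 - 305/3*(-333) + (⅓)*(-333)² + (⅓)*138*(-333)) - 28330) - 1*25721) = 16352639547001/4844760 + (((-14030 + 33855 + (⅓)*110889 - 15318) - 28330) - 25721) = 16352639547001/4844760 + (((-14030 + 33855 + 36963 - 15318) - 28330) - 25721) = 16352639547001/4844760 + ((41470 - 28330) - 25721) = 16352639547001/4844760 + (13140 - 25721) = 16352639547001/4844760 - 12581 = 16291687621441/4844760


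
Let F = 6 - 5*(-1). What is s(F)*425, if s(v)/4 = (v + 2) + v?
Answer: 40800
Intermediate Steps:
F = 11 (F = 6 + 5 = 11)
s(v) = 8 + 8*v (s(v) = 4*((v + 2) + v) = 4*((2 + v) + v) = 4*(2 + 2*v) = 8 + 8*v)
s(F)*425 = (8 + 8*11)*425 = (8 + 88)*425 = 96*425 = 40800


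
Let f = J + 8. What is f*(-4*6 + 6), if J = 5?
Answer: -234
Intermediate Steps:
f = 13 (f = 5 + 8 = 13)
f*(-4*6 + 6) = 13*(-4*6 + 6) = 13*(-24 + 6) = 13*(-18) = -234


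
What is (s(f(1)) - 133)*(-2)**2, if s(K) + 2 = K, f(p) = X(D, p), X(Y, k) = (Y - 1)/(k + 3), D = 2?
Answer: -539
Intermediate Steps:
X(Y, k) = (-1 + Y)/(3 + k)
f(p) = 1/(3 + p) (f(p) = (-1 + 2)/(3 + p) = 1/(3 + p))
s(K) = -2 + K
(s(f(1)) - 133)*(-2)**2 = ((-2 + 1/(3 + 1)) - 133)*(-2)**2 = ((-2 + 1/4) - 133)*4 = (-7/4 - 133)*4 = -539/4*4 = -539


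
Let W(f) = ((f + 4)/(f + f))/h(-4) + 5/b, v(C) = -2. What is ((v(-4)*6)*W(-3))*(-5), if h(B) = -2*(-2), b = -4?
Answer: -155/2 ≈ -77.500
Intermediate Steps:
h(B) = 4
W(f) = -5/4 + (4 + f)/(8*f) (W(f) = ((f + 4)/(f + f))/4 + 5/(-4) = ((4 + f)/((2*f)))*(1/4) + 5*(-1/4) = ((4 + f)*(1/(2*f)))*(1/4) - 5/4 = ((4 + f)/(2*f))*(1/4) - 5/4 = (4 + f)/(8*f) - 5/4 = -5/4 + (4 + f)/(8*f))
((v(-4)*6)*W(-3))*(-5) = ((-2*6)*((1/8)*(4 - 9*(-3))/(-3)))*(-5) = -3*(-1)*(4 + 27)/(2*3)*(-5) = -3*(-1)*31/(2*3)*(-5) = -12*(-31/24)*(-5) = (31/2)*(-5) = -155/2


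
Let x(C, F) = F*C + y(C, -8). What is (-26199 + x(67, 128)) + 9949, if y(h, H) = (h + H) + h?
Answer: -7548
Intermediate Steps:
y(h, H) = H + 2*h (y(h, H) = (H + h) + h = H + 2*h)
x(C, F) = -8 + 2*C + C*F (x(C, F) = F*C + (-8 + 2*C) = C*F + (-8 + 2*C) = -8 + 2*C + C*F)
(-26199 + x(67, 128)) + 9949 = (-26199 + (-8 + 2*67 + 67*128)) + 9949 = (-26199 + (-8 + 134 + 8576)) + 9949 = (-26199 + 8702) + 9949 = -17497 + 9949 = -7548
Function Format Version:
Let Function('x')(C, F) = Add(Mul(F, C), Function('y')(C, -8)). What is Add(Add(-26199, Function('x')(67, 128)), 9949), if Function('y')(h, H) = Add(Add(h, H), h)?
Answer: -7548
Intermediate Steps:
Function('y')(h, H) = Add(H, Mul(2, h)) (Function('y')(h, H) = Add(Add(H, h), h) = Add(H, Mul(2, h)))
Function('x')(C, F) = Add(-8, Mul(2, C), Mul(C, F)) (Function('x')(C, F) = Add(Mul(F, C), Add(-8, Mul(2, C))) = Add(Mul(C, F), Add(-8, Mul(2, C))) = Add(-8, Mul(2, C), Mul(C, F)))
Add(Add(-26199, Function('x')(67, 128)), 9949) = Add(Add(-26199, Add(-8, Mul(2, 67), Mul(67, 128))), 9949) = Add(Add(-26199, Add(-8, 134, 8576)), 9949) = Add(Add(-26199, 8702), 9949) = Add(-17497, 9949) = -7548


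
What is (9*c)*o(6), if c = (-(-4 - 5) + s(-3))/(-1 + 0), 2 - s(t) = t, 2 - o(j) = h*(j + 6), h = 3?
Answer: 4284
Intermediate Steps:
o(j) = -16 - 3*j (o(j) = 2 - 3*(j + 6) = 2 - 3*(6 + j) = 2 - (18 + 3*j) = 2 + (-18 - 3*j) = -16 - 3*j)
s(t) = 2 - t
c = -14 (c = (-(-4 - 5) + (2 - 1*(-3)))/(-1 + 0) = (-1*(-9) + (2 + 3))/(-1) = (9 + 5)*(-1) = 14*(-1) = -14)
(9*c)*o(6) = (9*(-14))*(-16 - 3*6) = -126*(-16 - 18) = -126*(-34) = 4284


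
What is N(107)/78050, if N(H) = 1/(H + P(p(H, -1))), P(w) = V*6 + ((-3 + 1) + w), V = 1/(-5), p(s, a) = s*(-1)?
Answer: -1/249760 ≈ -4.0038e-6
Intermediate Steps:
p(s, a) = -s
V = -⅕ ≈ -0.20000
P(w) = -16/5 + w (P(w) = -⅕*6 + ((-3 + 1) + w) = -6/5 + (-2 + w) = -16/5 + w)
N(H) = -5/16 (N(H) = 1/(H + (-16/5 - H)) = 1/(-16/5) = -5/16)
N(107)/78050 = -5/16/78050 = -5/16*1/78050 = -1/249760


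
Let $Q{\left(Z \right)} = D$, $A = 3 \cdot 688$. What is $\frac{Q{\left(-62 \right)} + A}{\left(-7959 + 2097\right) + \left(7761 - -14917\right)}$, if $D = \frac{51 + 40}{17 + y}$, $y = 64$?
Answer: $\frac{167275}{1362096} \approx 0.12281$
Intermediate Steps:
$A = 2064$
$D = \frac{91}{81}$ ($D = \frac{51 + 40}{17 + 64} = \frac{91}{81} \approx 1.1235$)
$Q{\left(Z \right)} = \frac{91}{81}$
$\frac{Q{\left(-62 \right)} + A}{\left(-7959 + 2097\right) + \left(7761 - -14917\right)} = \frac{\frac{91}{81} + 2064}{\left(-7959 + 2097\right) + \left(7761 - -14917\right)} = \frac{167275}{81 \left(-5862 + \left(7761 + 14917\right)\right)} = \frac{167275}{81 \left(-5862 + 22678\right)} = \frac{167275}{81 \cdot 16816} = \frac{167275}{81} \cdot \frac{1}{16816} = \frac{167275}{1362096}$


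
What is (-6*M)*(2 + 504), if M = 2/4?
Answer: -1518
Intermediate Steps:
M = 1/2 (M = 2*(1/4) = 1/2 ≈ 0.50000)
(-6*M)*(2 + 504) = (-6*1/2)*(2 + 504) = -3*506 = -1518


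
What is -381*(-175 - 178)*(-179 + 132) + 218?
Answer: -6320953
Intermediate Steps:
-381*(-175 - 178)*(-179 + 132) + 218 = -(-134493)*(-47) + 218 = -381*16591 + 218 = -6321171 + 218 = -6320953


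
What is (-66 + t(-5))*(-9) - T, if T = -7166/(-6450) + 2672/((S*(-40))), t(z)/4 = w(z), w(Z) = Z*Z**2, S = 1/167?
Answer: 52401377/3225 ≈ 16248.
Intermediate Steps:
S = 1/167 ≈ 0.0059880
w(Z) = Z**3
t(z) = 4*z**3
T = -35973227/3225 (T = -7166/(-6450) + 2672/(((1/167)*(-40))) = -7166*(-1/6450) + 2672/(-40/167) = 3583/3225 + 2672*(-167/40) = 3583/3225 - 55778/5 = -35973227/3225 ≈ -11154.)
(-66 + t(-5))*(-9) - T = (-66 + 4*(-5)**3)*(-9) - 1*(-35973227/3225) = (-66 + 4*(-125))*(-9) + 35973227/3225 = (-66 - 500)*(-9) + 35973227/3225 = -566*(-9) + 35973227/3225 = 5094 + 35973227/3225 = 52401377/3225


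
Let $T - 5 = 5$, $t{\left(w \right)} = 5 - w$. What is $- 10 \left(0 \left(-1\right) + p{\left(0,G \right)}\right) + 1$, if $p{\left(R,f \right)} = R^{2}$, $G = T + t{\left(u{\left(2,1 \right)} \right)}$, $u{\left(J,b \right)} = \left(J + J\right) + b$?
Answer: $1$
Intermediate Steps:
$u{\left(J,b \right)} = b + 2 J$ ($u{\left(J,b \right)} = 2 J + b = b + 2 J$)
$T = 10$ ($T = 5 + 5 = 10$)
$G = 10$ ($G = 10 + \left(5 - \left(1 + 2 \cdot 2\right)\right) = 10 + \left(5 - \left(1 + 4\right)\right) = 10 + \left(5 - 5\right) = 10 + 0 = 10$)
$- 10 \left(0 \left(-1\right) + p{\left(0,G \right)}\right) + 1 = - 10 \left(0 \left(-1\right) + 0^{2}\right) + 1 = - 10 \left(0 + 0\right) + 1 = \left(-10\right) 0 + 1 = 0 + 1 = 1$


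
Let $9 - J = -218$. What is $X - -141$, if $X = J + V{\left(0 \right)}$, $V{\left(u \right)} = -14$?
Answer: $354$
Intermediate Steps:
$J = 227$ ($J = 9 - -218 = 9 + 218 = 227$)
$X = 213$ ($X = 227 - 14 = 213$)
$X - -141 = 213 - -141 = 213 + 141 = 354$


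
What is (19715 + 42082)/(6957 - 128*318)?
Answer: -20599/11249 ≈ -1.8312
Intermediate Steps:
(19715 + 42082)/(6957 - 128*318) = 61797/(6957 - 40704) = 61797/(-33747) = 61797*(-1/33747) = -20599/11249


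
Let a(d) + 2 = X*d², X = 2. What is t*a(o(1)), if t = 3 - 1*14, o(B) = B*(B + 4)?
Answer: -528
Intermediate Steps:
o(B) = B*(4 + B)
t = -11 (t = 3 - 14 = -11)
a(d) = -2 + 2*d²
t*a(o(1)) = -11*(-2 + 2*(1*(4 + 1))²) = -11*(-2 + 2*(1*5)²) = -11*(-2 + 2*5²) = -11*(-2 + 2*25) = -11*(-2 + 50) = -11*48 = -528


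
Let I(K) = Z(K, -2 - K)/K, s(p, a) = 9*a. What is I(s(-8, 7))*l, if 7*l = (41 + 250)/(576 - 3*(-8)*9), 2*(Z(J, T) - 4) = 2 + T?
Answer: -485/21168 ≈ -0.022912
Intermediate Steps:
Z(J, T) = 5 + T/2 (Z(J, T) = 4 + (2 + T)/2 = 4 + (1 + T/2) = 5 + T/2)
l = 97/1848 (l = ((41 + 250)/(576 - 3*(-8)*9))/7 = (291/(576 + 24*9))/7 = (291/(576 + 216))/7 = (291/792)/7 = (291*(1/792))/7 = (⅐)*(97/264) = 97/1848 ≈ 0.052489)
I(K) = (4 - K/2)/K (I(K) = (5 + (-2 - K)/2)/K = (5 + (-1 - K/2))/K = (4 - K/2)/K)
I(s(-8, 7))*l = ((8 - 9*7)/(2*((9*7))))*(97/1848) = ((½)*(8 - 1*63)/63)*(97/1848) = ((½)*(1/63)*(8 - 63))*(97/1848) = ((½)*(1/63)*(-55))*(97/1848) = -55/126*97/1848 = -485/21168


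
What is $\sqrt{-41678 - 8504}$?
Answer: $i \sqrt{50182} \approx 224.01 i$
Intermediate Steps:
$\sqrt{-41678 - 8504} = \sqrt{-50182} = i \sqrt{50182}$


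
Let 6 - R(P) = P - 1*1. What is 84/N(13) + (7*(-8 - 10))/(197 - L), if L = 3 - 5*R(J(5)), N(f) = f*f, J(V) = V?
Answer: -693/5746 ≈ -0.12061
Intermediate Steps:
N(f) = f²
R(P) = 7 - P (R(P) = 6 - (P - 1*1) = 6 - (P - 1) = 6 - (-1 + P) = 6 + (1 - P) = 7 - P)
L = -7 (L = 3 - 5*(7 - 1*5) = 3 - 5*(7 - 5) = 3 - 5*2 = 3 - 10 = -7)
84/N(13) + (7*(-8 - 10))/(197 - L) = 84/(13²) + (7*(-8 - 10))/(197 - 1*(-7)) = 84/169 + (7*(-18))/(197 + 7) = 84*(1/169) - 126/204 = 84/169 - 126*1/204 = 84/169 - 21/34 = -693/5746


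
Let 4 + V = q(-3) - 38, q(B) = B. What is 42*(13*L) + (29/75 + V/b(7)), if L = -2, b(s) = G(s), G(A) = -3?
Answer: -80746/75 ≈ -1076.6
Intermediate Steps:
b(s) = -3
V = -45 (V = -4 + (-3 - 38) = -4 - 41 = -45)
42*(13*L) + (29/75 + V/b(7)) = 42*(13*(-2)) + (29/75 - 45/(-3)) = 42*(-26) + (29*(1/75) - 45*(-1/3)) = -1092 + (29/75 + 15) = -1092 + 1154/75 = -80746/75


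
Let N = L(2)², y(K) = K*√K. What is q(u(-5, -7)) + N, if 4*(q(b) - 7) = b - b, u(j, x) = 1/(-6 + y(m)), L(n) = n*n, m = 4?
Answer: 23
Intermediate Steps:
y(K) = K^(3/2)
L(n) = n²
u(j, x) = ½ (u(j, x) = 1/(-6 + 4^(3/2)) = 1/(-6 + 8) = 1/2 = ½)
q(b) = 7 (q(b) = 7 + (b - b)/4 = 7 + (¼)*0 = 7 + 0 = 7)
N = 16 (N = (2²)² = 4² = 16)
q(u(-5, -7)) + N = 7 + 16 = 23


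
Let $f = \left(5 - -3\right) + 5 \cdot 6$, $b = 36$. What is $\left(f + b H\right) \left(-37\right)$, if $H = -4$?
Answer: $3922$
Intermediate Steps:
$f = 38$ ($f = \left(5 + 3\right) + 30 = 8 + 30 = 38$)
$\left(f + b H\right) \left(-37\right) = \left(38 + 36 \left(-4\right)\right) \left(-37\right) = \left(38 - 144\right) \left(-37\right) = \left(-106\right) \left(-37\right) = 3922$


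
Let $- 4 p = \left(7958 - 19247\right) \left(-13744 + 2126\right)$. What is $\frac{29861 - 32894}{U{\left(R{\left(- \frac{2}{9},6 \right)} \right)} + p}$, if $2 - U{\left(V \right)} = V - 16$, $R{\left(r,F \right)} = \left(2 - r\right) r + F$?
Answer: $\frac{491346}{5311799857} \approx 9.2501 \cdot 10^{-5}$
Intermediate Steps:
$R{\left(r,F \right)} = F + r \left(2 - r\right)$ ($R{\left(r,F \right)} = r \left(2 - r\right) + F = F + r \left(2 - r\right)$)
$U{\left(V \right)} = 18 - V$ ($U{\left(V \right)} = 2 - \left(V - 16\right) = 2 - \left(-16 + V\right) = 18 - V$)
$p = - \frac{65577801}{2}$ ($p = - \frac{\left(7958 - 19247\right) \left(-13744 + 2126\right)}{4} = - \frac{\left(-11289\right) \left(-11618\right)}{4} = \left(- \frac{1}{4}\right) 131155602 = - \frac{65577801}{2} \approx -3.2789 \cdot 10^{7}$)
$\frac{29861 - 32894}{U{\left(R{\left(- \frac{2}{9},6 \right)} \right)} + p} = \frac{29861 - 32894}{\left(18 - \left(6 - \left(- \frac{2}{9}\right)^{2} + 2 \left(- \frac{2}{9}\right)\right)\right) - \frac{65577801}{2}} = - \frac{3033}{\left(18 - \left(6 - \left(\left(-2\right) \frac{1}{9}\right)^{2} + 2 \left(\left(-2\right) \frac{1}{9}\right)\right)\right) - \frac{65577801}{2}} = - \frac{3033}{\left(18 - \left(6 - \left(- \frac{2}{9}\right)^{2} + 2 \left(- \frac{2}{9}\right)\right)\right) - \frac{65577801}{2}} = - \frac{3033}{\left(18 - \left(6 - \frac{4}{81} - \frac{4}{9}\right)\right) - \frac{65577801}{2}} = - \frac{3033}{\left(18 - \frac{446}{81}\right) - \frac{65577801}{2}} = - \frac{3033}{\frac{1012}{81} - \frac{65577801}{2}} = - \frac{3033}{- \frac{5311799857}{162}} = \left(-3033\right) \left(- \frac{162}{5311799857}\right) = \frac{491346}{5311799857}$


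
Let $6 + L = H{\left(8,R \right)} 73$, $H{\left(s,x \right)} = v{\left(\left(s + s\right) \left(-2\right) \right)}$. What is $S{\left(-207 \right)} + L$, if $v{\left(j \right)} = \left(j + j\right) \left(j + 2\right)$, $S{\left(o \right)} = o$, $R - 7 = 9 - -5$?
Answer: $139947$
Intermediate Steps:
$R = 21$ ($R = 7 + \left(9 - -5\right) = 7 + \left(9 + 5\right) = 7 + 14 = 21$)
$v{\left(j \right)} = 2 j \left(2 + j\right)$
$H{\left(s,x \right)} = - 8 s \left(2 - 4 s\right)$ ($H{\left(s,x \right)} = 2 \left(s + s\right) \left(-2\right) \left(2 + \left(s + s\right) \left(-2\right)\right) = 2 \cdot 2 s \left(-2\right) \left(2 + 2 s \left(-2\right)\right) = 2 \left(- 4 s\right) \left(2 - 4 s\right) = - 8 s \left(2 - 4 s\right)$)
$L = 140154$ ($L = -6 + 16 \cdot 8 \left(-1 + 2 \cdot 8\right) 73 = -6 + 16 \cdot 8 \left(-1 + 16\right) 73 = -6 + 16 \cdot 8 \cdot 15 \cdot 73 = -6 + 1920 \cdot 73 = -6 + 140160 = 140154$)
$S{\left(-207 \right)} + L = -207 + 140154 = 139947$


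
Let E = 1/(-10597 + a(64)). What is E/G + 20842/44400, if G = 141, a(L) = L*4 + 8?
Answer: 5060961671/10781452200 ≈ 0.46941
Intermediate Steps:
a(L) = 8 + 4*L (a(L) = 4*L + 8 = 8 + 4*L)
E = -1/10333 (E = 1/(-10597 + (8 + 4*64)) = 1/(-10597 + (8 + 256)) = 1/(-10597 + 264) = 1/(-10333) = -1/10333 ≈ -9.6777e-5)
E/G + 20842/44400 = -1/10333/141 + 20842/44400 = -1/10333*1/141 + 20842*(1/44400) = -1/1456953 + 10421/22200 = 5060961671/10781452200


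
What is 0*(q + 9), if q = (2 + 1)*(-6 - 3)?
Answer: 0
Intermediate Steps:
q = -27 (q = 3*(-9) = -27)
0*(q + 9) = 0*(-27 + 9) = 0*(-18) = 0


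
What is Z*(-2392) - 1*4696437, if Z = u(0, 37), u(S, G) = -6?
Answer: -4682085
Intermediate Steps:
Z = -6
Z*(-2392) - 1*4696437 = -6*(-2392) - 1*4696437 = 14352 - 4696437 = -4682085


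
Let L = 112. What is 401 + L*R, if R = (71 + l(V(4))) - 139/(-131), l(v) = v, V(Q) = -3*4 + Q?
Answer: 992435/131 ≈ 7575.8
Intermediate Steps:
V(Q) = -12 + Q
R = 8392/131 (R = (71 + (-12 + 4)) - 139/(-131) = (71 - 8) - 139*(-1/131) = 63 + 139/131 = 8392/131 ≈ 64.061)
401 + L*R = 401 + 112*(8392/131) = 401 + 939904/131 = 992435/131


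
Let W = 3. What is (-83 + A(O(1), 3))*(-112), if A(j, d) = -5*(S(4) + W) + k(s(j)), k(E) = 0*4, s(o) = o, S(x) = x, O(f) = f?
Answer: 13216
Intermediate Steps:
k(E) = 0
A(j, d) = -35 (A(j, d) = -5*(4 + 3) + 0 = -5*7 + 0 = -35 + 0 = -35)
(-83 + A(O(1), 3))*(-112) = (-83 - 35)*(-112) = -118*(-112) = 13216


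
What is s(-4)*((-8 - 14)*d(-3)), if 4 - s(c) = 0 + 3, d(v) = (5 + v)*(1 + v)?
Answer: 88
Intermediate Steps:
d(v) = (1 + v)*(5 + v)
s(c) = 1 (s(c) = 4 - (0 + 3) = 4 - 1*3 = 4 - 3 = 1)
s(-4)*((-8 - 14)*d(-3)) = 1*((-8 - 14)*(5 + (-3)² + 6*(-3))) = 1*(-22*(5 + 9 - 18)) = 1*(-22*(-4)) = 1*88 = 88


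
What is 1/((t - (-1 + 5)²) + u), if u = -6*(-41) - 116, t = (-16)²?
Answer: 1/370 ≈ 0.0027027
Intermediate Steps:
t = 256
u = 130 (u = 246 - 116 = 130)
1/((t - (-1 + 5)²) + u) = 1/((256 - (-1 + 5)²) + 130) = 1/((256 - 1*4²) + 130) = 1/((256 - 1*16) + 130) = 1/((256 - 16) + 130) = 1/(240 + 130) = 1/370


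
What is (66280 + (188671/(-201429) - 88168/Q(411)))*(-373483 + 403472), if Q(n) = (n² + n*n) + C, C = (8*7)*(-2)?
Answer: 67608029300878827161/34014308085 ≈ 1.9876e+9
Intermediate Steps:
C = -112 (C = 56*(-2) = -112)
Q(n) = -112 + 2*n² (Q(n) = (n² + n*n) - 112 = (n² + n²) - 112 = 2*n² - 112 = -112 + 2*n²)
(66280 + (188671/(-201429) - 88168/Q(411)))*(-373483 + 403472) = (66280 + (188671/(-201429) - 88168/(-112 + 2*411²)))*(-373483 + 403472) = (66280 + (188671*(-1/201429) - 88168/(-112 + 2*168921)))*29989 = (66280 + (-188671/201429 - 88168/(-112 + 337842)))*29989 = (66280 + (-188671/201429 - 88168/337730))*29989 = (66280 + (-188671/201429 - 88168*1/337730))*29989 = (66280 + (-188671/201429 - 44084/168865))*29989 = (66280 - 40739724451/34014308085)*29989 = (2254427600149349/34014308085)*29989 = 67608029300878827161/34014308085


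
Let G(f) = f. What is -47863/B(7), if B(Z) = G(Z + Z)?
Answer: -47863/14 ≈ -3418.8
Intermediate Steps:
B(Z) = 2*Z (B(Z) = Z + Z = 2*Z)
-47863/B(7) = -47863/(2*7) = -47863/14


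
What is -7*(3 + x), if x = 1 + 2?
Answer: -42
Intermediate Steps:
x = 3
-7*(3 + x) = -7*(3 + 3) = -7*6 = -42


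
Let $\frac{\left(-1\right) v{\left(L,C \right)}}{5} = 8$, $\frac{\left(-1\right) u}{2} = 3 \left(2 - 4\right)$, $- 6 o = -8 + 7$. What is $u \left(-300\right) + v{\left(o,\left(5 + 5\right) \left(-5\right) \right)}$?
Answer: $-3640$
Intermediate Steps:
$o = \frac{1}{6}$ ($o = - \frac{-8 + 7}{6} = \left(- \frac{1}{6}\right) \left(-1\right) = \frac{1}{6} \approx 0.16667$)
$u = 12$ ($u = - 2 \cdot 3 \left(2 - 4\right) = - 2 \cdot 3 \left(-2\right) = \left(-2\right) \left(-6\right) = 12$)
$v{\left(L,C \right)} = -40$ ($v{\left(L,C \right)} = \left(-5\right) 8 = -40$)
$u \left(-300\right) + v{\left(o,\left(5 + 5\right) \left(-5\right) \right)} = 12 \left(-300\right) - 40 = -3600 - 40 = -3640$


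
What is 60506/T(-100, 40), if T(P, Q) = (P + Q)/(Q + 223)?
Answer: -7956539/30 ≈ -2.6522e+5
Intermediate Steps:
T(P, Q) = (P + Q)/(223 + Q)
60506/T(-100, 40) = 60506/(((-100 + 40)/(223 + 40))) = 60506/((-60/263)) = 60506/(((1/263)*(-60))) = 60506/(-60/263) = 60506*(-263/60) = -7956539/30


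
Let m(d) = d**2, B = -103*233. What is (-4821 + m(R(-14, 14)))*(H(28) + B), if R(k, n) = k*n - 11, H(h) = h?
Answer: -911569188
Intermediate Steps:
B = -23999
R(k, n) = -11 + k*n
(-4821 + m(R(-14, 14)))*(H(28) + B) = (-4821 + (-11 - 14*14)**2)*(28 - 23999) = (-4821 + (-11 - 196)**2)*(-23971) = (-4821 + (-207)**2)*(-23971) = (-4821 + 42849)*(-23971) = 38028*(-23971) = -911569188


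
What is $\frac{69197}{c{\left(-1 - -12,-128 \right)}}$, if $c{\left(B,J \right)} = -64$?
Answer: $- \frac{69197}{64} \approx -1081.2$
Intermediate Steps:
$\frac{69197}{c{\left(-1 - -12,-128 \right)}} = \frac{69197}{-64} = 69197 \left(- \frac{1}{64}\right) = - \frac{69197}{64}$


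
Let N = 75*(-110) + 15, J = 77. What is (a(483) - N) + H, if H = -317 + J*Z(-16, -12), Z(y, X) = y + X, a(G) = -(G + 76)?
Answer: 5203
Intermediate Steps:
a(G) = -76 - G (a(G) = -(76 + G) = -76 - G)
Z(y, X) = X + y
N = -8235 (N = -8250 + 15 = -8235)
H = -2473 (H = -317 + 77*(-12 - 16) = -317 + 77*(-28) = -317 - 2156 = -2473)
(a(483) - N) + H = ((-76 - 1*483) - 1*(-8235)) - 2473 = ((-76 - 483) + 8235) - 2473 = (-559 + 8235) - 2473 = 7676 - 2473 = 5203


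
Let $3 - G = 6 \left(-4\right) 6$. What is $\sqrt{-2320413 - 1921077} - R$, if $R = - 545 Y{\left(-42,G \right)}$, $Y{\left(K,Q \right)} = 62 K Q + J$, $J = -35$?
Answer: $-208638535 + i \sqrt{4241490} \approx -2.0864 \cdot 10^{8} + 2059.5 i$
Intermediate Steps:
$G = 147$ ($G = 3 - 6 \left(-4\right) 6 = 3 - \left(-24\right) 6 = 3 - -144 = 3 + 144 = 147$)
$Y{\left(K,Q \right)} = -35 + 62 K Q$ ($Y{\left(K,Q \right)} = 62 K Q - 35 = -35 + 62 K Q$)
$R = 208638535$ ($R = - 545 \left(-35 + 62 \left(-42\right) 147\right) = - 545 \left(-35 - 382788\right) = \left(-545\right) \left(-382823\right) = 208638535$)
$\sqrt{-2320413 - 1921077} - R = \sqrt{-2320413 - 1921077} - 208638535 = \sqrt{-4241490} - 208638535 = i \sqrt{4241490} - 208638535 = -208638535 + i \sqrt{4241490}$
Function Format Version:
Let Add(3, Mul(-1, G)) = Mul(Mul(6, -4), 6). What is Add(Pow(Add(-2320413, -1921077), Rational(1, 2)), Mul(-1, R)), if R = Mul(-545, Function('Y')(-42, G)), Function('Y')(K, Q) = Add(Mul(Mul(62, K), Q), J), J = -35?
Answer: Add(-208638535, Mul(I, Pow(4241490, Rational(1, 2)))) ≈ Add(-2.0864e+8, Mul(2059.5, I))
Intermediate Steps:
G = 147 (G = Add(3, Mul(-1, Mul(Mul(6, -4), 6))) = Add(3, Mul(-1, Mul(-24, 6))) = Add(3, Mul(-1, -144)) = Add(3, 144) = 147)
Function('Y')(K, Q) = Add(-35, Mul(62, K, Q)) (Function('Y')(K, Q) = Add(Mul(Mul(62, K), Q), -35) = Add(Mul(62, K, Q), -35) = Add(-35, Mul(62, K, Q)))
R = 208638535 (R = Mul(-545, Add(-35, Mul(62, -42, 147))) = Mul(-545, Add(-35, -382788)) = Mul(-545, -382823) = 208638535)
Add(Pow(Add(-2320413, -1921077), Rational(1, 2)), Mul(-1, R)) = Add(Pow(Add(-2320413, -1921077), Rational(1, 2)), Mul(-1, 208638535)) = Add(Pow(-4241490, Rational(1, 2)), -208638535) = Add(Mul(I, Pow(4241490, Rational(1, 2))), -208638535) = Add(-208638535, Mul(I, Pow(4241490, Rational(1, 2))))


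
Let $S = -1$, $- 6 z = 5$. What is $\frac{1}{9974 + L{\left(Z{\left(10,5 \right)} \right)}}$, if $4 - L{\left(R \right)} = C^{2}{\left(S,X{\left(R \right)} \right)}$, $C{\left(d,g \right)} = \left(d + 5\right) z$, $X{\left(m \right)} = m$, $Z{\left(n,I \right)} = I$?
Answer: $\frac{9}{89702} \approx 0.00010033$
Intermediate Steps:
$z = - \frac{5}{6}$ ($z = \left(- \frac{1}{6}\right) 5 = - \frac{5}{6} \approx -0.83333$)
$C{\left(d,g \right)} = - \frac{25}{6} - \frac{5 d}{6}$ ($C{\left(d,g \right)} = \left(d + 5\right) \left(- \frac{5}{6}\right) = \left(5 + d\right) \left(- \frac{5}{6}\right) = - \frac{25}{6} - \frac{5 d}{6}$)
$L{\left(R \right)} = - \frac{64}{9}$ ($L{\left(R \right)} = 4 - \left(- \frac{25}{6} - - \frac{5}{6}\right)^{2} = 4 - \left(- \frac{25}{6} + \frac{5}{6}\right)^{2} = 4 - \left(- \frac{10}{3}\right)^{2} = 4 - \frac{100}{9} = - \frac{64}{9}$)
$\frac{1}{9974 + L{\left(Z{\left(10,5 \right)} \right)}} = \frac{1}{9974 - \frac{64}{9}} = \frac{1}{\frac{89702}{9}} = \frac{9}{89702}$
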